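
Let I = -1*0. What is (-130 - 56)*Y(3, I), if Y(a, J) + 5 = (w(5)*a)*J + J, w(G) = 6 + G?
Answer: 930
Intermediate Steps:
I = 0
Y(a, J) = -5 + J + 11*J*a (Y(a, J) = -5 + (((6 + 5)*a)*J + J) = -5 + ((11*a)*J + J) = -5 + (11*J*a + J) = -5 + (J + 11*J*a) = -5 + J + 11*J*a)
(-130 - 56)*Y(3, I) = (-130 - 56)*(-5 + 0 + 11*0*3) = -186*(-5 + 0 + 0) = -186*(-5) = 930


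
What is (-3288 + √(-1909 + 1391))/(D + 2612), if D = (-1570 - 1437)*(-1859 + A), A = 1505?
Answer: -1644/533545 + I*√518/1067090 ≈ -0.0030813 + 2.1329e-5*I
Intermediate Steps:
D = 1064478 (D = (-1570 - 1437)*(-1859 + 1505) = -3007*(-354) = 1064478)
(-3288 + √(-1909 + 1391))/(D + 2612) = (-3288 + √(-1909 + 1391))/(1064478 + 2612) = (-3288 + √(-518))/1067090 = (-3288 + I*√518)*(1/1067090) = -1644/533545 + I*√518/1067090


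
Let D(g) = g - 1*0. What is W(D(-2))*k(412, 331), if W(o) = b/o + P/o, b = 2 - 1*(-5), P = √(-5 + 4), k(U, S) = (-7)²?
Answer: -343/2 - 49*I/2 ≈ -171.5 - 24.5*I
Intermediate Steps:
D(g) = g (D(g) = g + 0 = g)
k(U, S) = 49
P = I (P = √(-1) = I ≈ 1.0*I)
b = 7 (b = 2 + 5 = 7)
W(o) = 7/o + I/o
W(D(-2))*k(412, 331) = ((7 + I)/(-2))*49 = -(7 + I)/2*49 = (-7/2 - I/2)*49 = -343/2 - 49*I/2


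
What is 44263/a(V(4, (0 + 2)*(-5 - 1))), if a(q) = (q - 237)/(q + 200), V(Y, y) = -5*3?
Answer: -8188655/252 ≈ -32495.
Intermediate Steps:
V(Y, y) = -15
a(q) = (-237 + q)/(200 + q)
44263/a(V(4, (0 + 2)*(-5 - 1))) = 44263/(((-237 - 15)/(200 - 15))) = 44263/((-252/185)) = 44263/(((1/185)*(-252))) = 44263/(-252/185) = 44263*(-185/252) = -8188655/252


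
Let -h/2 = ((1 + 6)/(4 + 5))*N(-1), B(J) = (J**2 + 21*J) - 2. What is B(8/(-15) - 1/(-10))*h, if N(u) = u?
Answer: -68747/4050 ≈ -16.975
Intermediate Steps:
B(J) = -2 + J**2 + 21*J
h = 14/9 (h = -2*(1 + 6)/(4 + 5)*(-1) = -2*7/9*(-1) = -2*7*(1/9)*(-1) = -14*(-1)/9 = -2*(-7/9) = 14/9 ≈ 1.5556)
B(8/(-15) - 1/(-10))*h = (-2 + (8/(-15) - 1/(-10))**2 + 21*(8/(-15) - 1/(-10)))*(14/9) = (-2 + (8*(-1/15) - 1*(-1/10))**2 + 21*(8*(-1/15) - 1*(-1/10)))*(14/9) = (-2 + (-8/15 + 1/10)**2 + 21*(-8/15 + 1/10))*(14/9) = (-2 + (-13/30)**2 + 21*(-13/30))*(14/9) = (-2 + 169/900 - 91/10)*(14/9) = -9821/900*14/9 = -68747/4050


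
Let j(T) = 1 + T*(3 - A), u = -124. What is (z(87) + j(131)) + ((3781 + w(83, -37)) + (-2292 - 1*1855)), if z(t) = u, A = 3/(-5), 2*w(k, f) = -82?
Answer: -292/5 ≈ -58.400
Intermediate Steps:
w(k, f) = -41 (w(k, f) = (1/2)*(-82) = -41)
A = -3/5 (A = 3*(-1/5) = -3/5 ≈ -0.60000)
z(t) = -124
j(T) = 1 + 18*T/5 (j(T) = 1 + T*(3 - 1*(-3/5)) = 1 + T*(3 + 3/5) = 1 + T*(18/5) = 1 + 18*T/5)
(z(87) + j(131)) + ((3781 + w(83, -37)) + (-2292 - 1*1855)) = (-124 + (1 + (18/5)*131)) + ((3781 - 41) + (-2292 - 1*1855)) = (-124 + (1 + 2358/5)) + (3740 + (-2292 - 1855)) = (-124 + 2363/5) + (3740 - 4147) = 1743/5 - 407 = -292/5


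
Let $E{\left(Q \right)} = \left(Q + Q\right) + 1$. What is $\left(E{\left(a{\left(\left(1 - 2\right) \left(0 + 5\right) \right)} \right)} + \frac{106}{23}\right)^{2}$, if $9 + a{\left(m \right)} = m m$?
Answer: $\frac{748225}{529} \approx 1414.4$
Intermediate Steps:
$a{\left(m \right)} = -9 + m^{2}$ ($a{\left(m \right)} = -9 + m m = -9 + m^{2}$)
$E{\left(Q \right)} = 1 + 2 Q$ ($E{\left(Q \right)} = 2 Q + 1 = 1 + 2 Q$)
$\left(E{\left(a{\left(\left(1 - 2\right) \left(0 + 5\right) \right)} \right)} + \frac{106}{23}\right)^{2} = \left(\left(1 + 2 \left(-9 + \left(\left(1 - 2\right) \left(0 + 5\right)\right)^{2}\right)\right) + \frac{106}{23}\right)^{2} = \left(\left(1 + 2 \left(-9 + \left(\left(-1\right) 5\right)^{2}\right)\right) + 106 \cdot \frac{1}{23}\right)^{2} = \left(\left(1 + 2 \left(-9 + \left(-5\right)^{2}\right)\right) + \frac{106}{23}\right)^{2} = \left(\left(1 + 2 \left(-9 + 25\right)\right) + \frac{106}{23}\right)^{2} = \left(\left(1 + 2 \cdot 16\right) + \frac{106}{23}\right)^{2} = \left(\left(1 + 32\right) + \frac{106}{23}\right)^{2} = \left(33 + \frac{106}{23}\right)^{2} = \left(\frac{865}{23}\right)^{2} = \frac{748225}{529}$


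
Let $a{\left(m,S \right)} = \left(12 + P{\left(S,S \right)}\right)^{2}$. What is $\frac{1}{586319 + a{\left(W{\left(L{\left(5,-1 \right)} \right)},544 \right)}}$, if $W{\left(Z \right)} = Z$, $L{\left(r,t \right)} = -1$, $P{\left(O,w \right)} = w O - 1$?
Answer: $\frac{1}{87585213128} \approx 1.1417 \cdot 10^{-11}$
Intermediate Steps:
$P{\left(O,w \right)} = -1 + O w$ ($P{\left(O,w \right)} = O w - 1 = -1 + O w$)
$a{\left(m,S \right)} = \left(11 + S^{2}\right)^{2}$ ($a{\left(m,S \right)} = \left(12 + \left(-1 + S S\right)\right)^{2} = \left(12 + \left(-1 + S^{2}\right)\right)^{2} = \left(11 + S^{2}\right)^{2}$)
$\frac{1}{586319 + a{\left(W{\left(L{\left(5,-1 \right)} \right)},544 \right)}} = \frac{1}{586319 + \left(11 + 544^{2}\right)^{2}} = \frac{1}{586319 + \left(11 + 295936\right)^{2}} = \frac{1}{586319 + 295947^{2}} = \frac{1}{586319 + 87584626809} = \frac{1}{87585213128}$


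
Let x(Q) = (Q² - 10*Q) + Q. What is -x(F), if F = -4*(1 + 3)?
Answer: -400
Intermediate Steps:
F = -16 (F = -4*4 = -16)
x(Q) = Q² - 9*Q
-x(F) = -(-16)*(-9 - 16) = -(-16)*(-25) = -1*400 = -400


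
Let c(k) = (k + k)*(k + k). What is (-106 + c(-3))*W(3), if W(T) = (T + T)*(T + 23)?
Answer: -10920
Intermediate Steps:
c(k) = 4*k**2 (c(k) = (2*k)*(2*k) = 4*k**2)
W(T) = 2*T*(23 + T) (W(T) = (2*T)*(23 + T) = 2*T*(23 + T))
(-106 + c(-3))*W(3) = (-106 + 4*(-3)**2)*(2*3*(23 + 3)) = (-106 + 4*9)*(2*3*26) = (-106 + 36)*156 = -70*156 = -10920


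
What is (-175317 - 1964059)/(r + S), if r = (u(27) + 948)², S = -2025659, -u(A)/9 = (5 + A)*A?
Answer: -2139376/44595925 ≈ -0.047972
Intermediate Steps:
u(A) = -9*A*(5 + A) (u(A) = -9*(5 + A)*A = -9*A*(5 + A))
r = 46621584 (r = (-9*27*(5 + 27) + 948)² = (-9*27*32 + 948)² = (-7776 + 948)² = (-6828)² = 46621584)
(-175317 - 1964059)/(r + S) = (-175317 - 1964059)/(46621584 - 2025659) = -2139376/44595925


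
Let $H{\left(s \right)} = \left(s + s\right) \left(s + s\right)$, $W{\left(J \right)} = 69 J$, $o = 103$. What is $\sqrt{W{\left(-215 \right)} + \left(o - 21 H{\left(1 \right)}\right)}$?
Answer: $4 i \sqrt{926} \approx 121.72 i$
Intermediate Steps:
$H{\left(s \right)} = 4 s^{2}$ ($H{\left(s \right)} = 2 s 2 s = 4 s^{2}$)
$\sqrt{W{\left(-215 \right)} + \left(o - 21 H{\left(1 \right)}\right)} = \sqrt{69 \left(-215\right) + \left(103 - 21 \cdot 4 \cdot 1^{2}\right)} = \sqrt{-14835 + \left(103 - 21 \cdot 4 \cdot 1\right)} = \sqrt{-14835 + \left(103 - 84\right)} = \sqrt{-14835 + 19} = \sqrt{-14816} = 4 i \sqrt{926}$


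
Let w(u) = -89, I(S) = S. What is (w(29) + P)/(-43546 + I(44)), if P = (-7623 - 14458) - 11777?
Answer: 33947/43502 ≈ 0.78035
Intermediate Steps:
P = -33858 (P = -22081 - 11777 = -33858)
(w(29) + P)/(-43546 + I(44)) = (-89 - 33858)/(-43546 + 44) = -33947/(-43502) = -33947*(-1/43502) = 33947/43502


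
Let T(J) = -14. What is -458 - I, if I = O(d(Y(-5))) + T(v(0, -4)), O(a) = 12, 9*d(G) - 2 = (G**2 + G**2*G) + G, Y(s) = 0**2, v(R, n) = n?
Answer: -456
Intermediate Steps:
Y(s) = 0
d(G) = 2/9 + G/9 + G**2/9 + G**3/9 (d(G) = 2/9 + ((G**2 + G**2*G) + G)/9 = 2/9 + ((G**2 + G**3) + G)/9 = 2/9 + (G + G**2 + G**3)/9 = 2/9 + (G/9 + G**2/9 + G**3/9) = 2/9 + G/9 + G**2/9 + G**3/9)
I = -2 (I = 12 - 14 = -2)
-458 - I = -458 - 1*(-2) = -458 + 2 = -456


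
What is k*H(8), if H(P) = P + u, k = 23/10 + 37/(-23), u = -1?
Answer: 1113/230 ≈ 4.8391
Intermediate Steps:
k = 159/230 (k = 23*(1/10) + 37*(-1/23) = 23/10 - 37/23 = 159/230 ≈ 0.69130)
H(P) = -1 + P (H(P) = P - 1 = -1 + P)
k*H(8) = 159*(-1 + 8)/230 = (159/230)*7 = 1113/230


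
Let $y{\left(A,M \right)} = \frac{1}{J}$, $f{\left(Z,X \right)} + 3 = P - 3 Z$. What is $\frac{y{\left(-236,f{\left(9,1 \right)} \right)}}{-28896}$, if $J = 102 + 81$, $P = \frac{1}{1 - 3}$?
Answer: $- \frac{1}{5287968} \approx -1.8911 \cdot 10^{-7}$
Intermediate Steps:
$P = - \frac{1}{2}$ ($P = \frac{1}{-2} = - \frac{1}{2} \approx -0.5$)
$f{\left(Z,X \right)} = - \frac{7}{2} - 3 Z$ ($f{\left(Z,X \right)} = -3 - \left(\frac{1}{2} + 3 Z\right) = - \frac{7}{2} - 3 Z$)
$J = 183$
$y{\left(A,M \right)} = \frac{1}{183}$
$\frac{y{\left(-236,f{\left(9,1 \right)} \right)}}{-28896} = \frac{1}{183 \left(-28896\right)} = \frac{1}{183} \left(- \frac{1}{28896}\right) = - \frac{1}{5287968}$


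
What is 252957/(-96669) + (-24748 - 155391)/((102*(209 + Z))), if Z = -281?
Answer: 1728460087/78881904 ≈ 21.912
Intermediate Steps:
252957/(-96669) + (-24748 - 155391)/((102*(209 + Z))) = 252957/(-96669) + (-24748 - 155391)/((102*(209 - 281))) = 252957*(-1/96669) - 180139/(102*(-72)) = -84319/32223 - 180139/(-7344) = -84319/32223 - 180139*(-1/7344) = -84319/32223 + 180139/7344 = 1728460087/78881904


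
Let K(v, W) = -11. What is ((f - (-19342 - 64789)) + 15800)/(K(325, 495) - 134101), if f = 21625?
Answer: -30389/33528 ≈ -0.90638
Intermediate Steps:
((f - (-19342 - 64789)) + 15800)/(K(325, 495) - 134101) = ((21625 - (-19342 - 64789)) + 15800)/(-11 - 134101) = ((21625 - 1*(-84131)) + 15800)/(-134112) = ((21625 + 84131) + 15800)*(-1/134112) = (105756 + 15800)*(-1/134112) = 121556*(-1/134112) = -30389/33528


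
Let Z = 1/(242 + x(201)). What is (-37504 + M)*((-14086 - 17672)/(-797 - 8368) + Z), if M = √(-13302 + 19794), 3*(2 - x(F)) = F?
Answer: -70386644608/540735 + 3753554*√1623/540735 ≈ -1.2989e+5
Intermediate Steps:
x(F) = 2 - F/3
M = 2*√1623 (M = √6492 = 2*√1623 ≈ 80.573)
Z = 1/177 (Z = 1/(242 + (2 - ⅓*201)) = 1/(242 + (2 - 67)) = 1/(242 - 65) = 1/177 ≈ 0.0056497)
(-37504 + M)*((-14086 - 17672)/(-797 - 8368) + Z) = (-37504 + 2*√1623)*((-14086 - 17672)/(-797 - 8368) + 1/177) = (-37504 + 2*√1623)*(-31758/(-9165) + 1/177) = (-37504 + 2*√1623)*(-31758*(-1/9165) + 1/177) = (-37504 + 2*√1623)*(10586/3055 + 1/177) = (-37504 + 2*√1623)*(1876777/540735) = -70386644608/540735 + 3753554*√1623/540735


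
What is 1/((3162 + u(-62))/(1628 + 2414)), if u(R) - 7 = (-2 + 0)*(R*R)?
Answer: -4042/4519 ≈ -0.89445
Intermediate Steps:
u(R) = 7 - 2*R² (u(R) = 7 + (-2 + 0)*(R*R) = 7 - 2*R²)
1/((3162 + u(-62))/(1628 + 2414)) = 1/((3162 + (7 - 2*(-62)²))/(1628 + 2414)) = 1/((3162 + (7 - 2*3844))/4042) = 1/((3162 + (7 - 7688))*(1/4042)) = 1/((3162 - 7681)*(1/4042)) = 1/(-4519*1/4042) = 1/(-4519/4042) = -4042/4519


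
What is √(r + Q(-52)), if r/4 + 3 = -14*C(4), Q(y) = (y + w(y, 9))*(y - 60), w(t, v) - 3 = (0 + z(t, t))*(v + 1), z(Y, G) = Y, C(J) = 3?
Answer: 2*√15887 ≈ 252.09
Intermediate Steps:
w(t, v) = 3 + t*(1 + v) (w(t, v) = 3 + (0 + t)*(v + 1) = 3 + t*(1 + v))
Q(y) = (-60 + y)*(3 + 11*y) (Q(y) = (y + (3 + y + y*9))*(y - 60) = (y + (3 + y + 9*y))*(-60 + y) = (y + (3 + 10*y))*(-60 + y) = (3 + 11*y)*(-60 + y) = (-60 + y)*(3 + 11*y))
r = -180 (r = -12 + 4*(-14*3) = -12 + 4*(-42) = -12 - 168 = -180)
√(r + Q(-52)) = √(-180 + (-180 - 657*(-52) + 11*(-52)²)) = √(-180 + (-180 + 34164 + 11*2704)) = √(-180 + (-180 + 34164 + 29744)) = √(-180 + 63728) = √63548 = 2*√15887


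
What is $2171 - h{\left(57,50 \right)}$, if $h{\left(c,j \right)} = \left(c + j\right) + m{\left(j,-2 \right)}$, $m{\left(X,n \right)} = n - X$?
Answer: $2116$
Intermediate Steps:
$h{\left(c,j \right)} = -2 + c$ ($h{\left(c,j \right)} = \left(c + j\right) - \left(2 + j\right) = -2 + c$)
$2171 - h{\left(57,50 \right)} = 2171 - \left(-2 + 57\right) = 2171 - 55 = 2116$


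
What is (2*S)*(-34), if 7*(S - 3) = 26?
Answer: -3196/7 ≈ -456.57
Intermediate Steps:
S = 47/7 (S = 3 + (⅐)*26 = 3 + 26/7 = 47/7 ≈ 6.7143)
(2*S)*(-34) = (2*(47/7))*(-34) = (94/7)*(-34) = -3196/7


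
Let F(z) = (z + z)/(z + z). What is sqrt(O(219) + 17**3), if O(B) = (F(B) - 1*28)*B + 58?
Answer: I*sqrt(942) ≈ 30.692*I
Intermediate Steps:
F(z) = 1 (F(z) = (2*z)/((2*z)) = (2*z)*(1/(2*z)) = 1)
O(B) = 58 - 27*B (O(B) = (1 - 1*28)*B + 58 = (1 - 28)*B + 58 = -27*B + 58 = 58 - 27*B)
sqrt(O(219) + 17**3) = sqrt((58 - 27*219) + 17**3) = sqrt((58 - 5913) + 4913) = sqrt(-5855 + 4913) = sqrt(-942) = I*sqrt(942)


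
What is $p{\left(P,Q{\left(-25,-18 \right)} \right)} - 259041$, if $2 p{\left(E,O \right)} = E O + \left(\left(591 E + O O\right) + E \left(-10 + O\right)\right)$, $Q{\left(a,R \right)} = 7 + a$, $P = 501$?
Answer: $- \frac{244713}{2} \approx -1.2236 \cdot 10^{5}$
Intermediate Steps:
$p{\left(E,O \right)} = \frac{O^{2}}{2} + \frac{591 E}{2} + \frac{E O}{2} + \frac{E \left(-10 + O\right)}{2}$ ($p{\left(E,O \right)} = \frac{E O + \left(\left(591 E + O O\right) + E \left(-10 + O\right)\right)}{2} = \frac{E O + \left(\left(591 E + O^{2}\right) + E \left(-10 + O\right)\right)}{2} = \frac{E O + \left(\left(O^{2} + 591 E\right) + E \left(-10 + O\right)\right)}{2} = \frac{E O + \left(O^{2} + 591 E + E \left(-10 + O\right)\right)}{2} = \frac{O^{2} + 591 E + E O + E \left(-10 + O\right)}{2} = \frac{O^{2}}{2} + \frac{591 E}{2} + \frac{E O}{2} + \frac{E \left(-10 + O\right)}{2}$)
$p{\left(P,Q{\left(-25,-18 \right)} \right)} - 259041 = \left(\frac{\left(7 - 25\right)^{2}}{2} + \frac{581}{2} \cdot 501 + 501 \left(7 - 25\right)\right) - 259041 = \left(\frac{\left(-18\right)^{2}}{2} + \frac{291081}{2} + 501 \left(-18\right)\right) - 259041 = \left(\frac{1}{2} \cdot 324 + \frac{291081}{2} - 9018\right) - 259041 = \left(162 + \frac{291081}{2} - 9018\right) - 259041 = \frac{273369}{2} - 259041 = - \frac{244713}{2}$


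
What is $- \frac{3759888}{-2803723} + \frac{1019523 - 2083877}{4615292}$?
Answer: $\frac{7184413608677}{6470000166058} \approx 1.1104$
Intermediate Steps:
$- \frac{3759888}{-2803723} + \frac{1019523 - 2083877}{4615292} = \left(-3759888\right) \left(- \frac{1}{2803723}\right) - \frac{532177}{2307646} = \frac{3759888}{2803723} - \frac{532177}{2307646} = \frac{7184413608677}{6470000166058}$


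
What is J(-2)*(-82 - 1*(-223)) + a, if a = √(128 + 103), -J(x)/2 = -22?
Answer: 6204 + √231 ≈ 6219.2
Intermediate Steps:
J(x) = 44 (J(x) = -2*(-22) = 44)
a = √231 ≈ 15.199
J(-2)*(-82 - 1*(-223)) + a = 44*(-82 - 1*(-223)) + √231 = 44*(-82 + 223) + √231 = 44*141 + √231 = 6204 + √231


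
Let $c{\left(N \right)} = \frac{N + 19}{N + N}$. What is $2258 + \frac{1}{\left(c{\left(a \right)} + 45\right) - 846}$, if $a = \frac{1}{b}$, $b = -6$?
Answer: $\frac{3872468}{1715} \approx 2258.0$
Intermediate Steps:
$a = - \frac{1}{6}$ ($a = \frac{1}{-6} = - \frac{1}{6} \approx -0.16667$)
$c{\left(N \right)} = \frac{19 + N}{2 N}$
$2258 + \frac{1}{\left(c{\left(a \right)} + 45\right) - 846} = 2258 + \frac{1}{\left(\frac{19 - \frac{1}{6}}{2 \left(- \frac{1}{6}\right)} + 45\right) - 846} = 2258 + \frac{1}{\left(\frac{1}{2} \left(-6\right) \frac{113}{6} + 45\right) - 846} = 2258 + \frac{1}{\left(- \frac{113}{2} + 45\right) - 846} = 2258 + \frac{1}{- \frac{23}{2} - 846} = 2258 + \frac{1}{- \frac{1715}{2}} = 2258 - \frac{2}{1715} = \frac{3872468}{1715}$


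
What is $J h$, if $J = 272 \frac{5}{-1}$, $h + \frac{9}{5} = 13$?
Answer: $-15232$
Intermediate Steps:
$h = \frac{56}{5}$ ($h = - \frac{9}{5} + 13 = \frac{56}{5} \approx 11.2$)
$J = -1360$ ($J = 272 \cdot 5 \left(-1\right) = 272 \left(-5\right) = -1360$)
$J h = \left(-1360\right) \frac{56}{5} = -15232$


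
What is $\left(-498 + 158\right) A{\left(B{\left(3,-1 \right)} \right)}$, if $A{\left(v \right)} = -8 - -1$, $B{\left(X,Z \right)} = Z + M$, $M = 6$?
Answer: $2380$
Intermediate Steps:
$B{\left(X,Z \right)} = 6 + Z$ ($B{\left(X,Z \right)} = Z + 6 = 6 + Z$)
$A{\left(v \right)} = -7$ ($A{\left(v \right)} = -8 + 1 = -7$)
$\left(-498 + 158\right) A{\left(B{\left(3,-1 \right)} \right)} = \left(-498 + 158\right) \left(-7\right) = \left(-340\right) \left(-7\right) = 2380$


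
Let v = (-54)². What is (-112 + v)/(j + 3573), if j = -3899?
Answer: -1402/163 ≈ -8.6012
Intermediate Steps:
v = 2916
(-112 + v)/(j + 3573) = (-112 + 2916)/(-3899 + 3573) = 2804/(-326) = 2804*(-1/326) = -1402/163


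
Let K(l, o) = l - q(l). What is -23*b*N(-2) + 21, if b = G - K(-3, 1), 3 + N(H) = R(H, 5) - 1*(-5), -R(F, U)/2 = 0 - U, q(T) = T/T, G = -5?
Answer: 297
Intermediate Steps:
q(T) = 1
R(F, U) = 2*U (R(F, U) = -2*(0 - U) = -(-2)*U = 2*U)
K(l, o) = -1 + l (K(l, o) = l - 1*1 = l - 1 = -1 + l)
N(H) = 12 (N(H) = -3 + (2*5 - 1*(-5)) = -3 + (10 + 5) = -3 + 15 = 12)
b = -1 (b = -5 - (-1 - 3) = -5 - 1*(-4) = -5 + 4 = -1)
-23*b*N(-2) + 21 = -(-23)*12 + 21 = -23*(-12) + 21 = 276 + 21 = 297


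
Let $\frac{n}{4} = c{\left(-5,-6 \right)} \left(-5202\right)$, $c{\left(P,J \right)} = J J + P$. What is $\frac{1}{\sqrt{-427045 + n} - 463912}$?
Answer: $- \frac{463912}{215215415837} - \frac{i \sqrt{1072093}}{215215415837} \approx -2.1556 \cdot 10^{-6} - 4.8111 \cdot 10^{-9} i$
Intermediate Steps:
$c{\left(P,J \right)} = P + J^{2}$ ($c{\left(P,J \right)} = J^{2} + P = P + J^{2}$)
$n = -645048$ ($n = 4 \left(-5 + \left(-6\right)^{2}\right) \left(-5202\right) = 4 \left(-5 + 36\right) \left(-5202\right) = 4 \cdot 31 \left(-5202\right) = 4 \left(-161262\right) = -645048$)
$\frac{1}{\sqrt{-427045 + n} - 463912} = \frac{1}{\sqrt{-427045 - 645048} - 463912} = \frac{1}{\sqrt{-1072093} - 463912} = \frac{1}{i \sqrt{1072093} - 463912} = \frac{1}{-463912 + i \sqrt{1072093}}$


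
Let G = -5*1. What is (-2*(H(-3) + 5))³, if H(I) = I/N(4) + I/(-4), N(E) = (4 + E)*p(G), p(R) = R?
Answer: -12649337/8000 ≈ -1581.2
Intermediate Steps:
G = -5
N(E) = -20 - 5*E (N(E) = (4 + E)*(-5) = -20 - 5*E)
H(I) = -11*I/40 (H(I) = I/(-20 - 5*4) + I/(-4) = I/(-20 - 20) + I*(-¼) = I/(-40) - I/4 = I*(-1/40) - I/4 = -I/40 - I/4 = -11*I/40)
(-2*(H(-3) + 5))³ = (-2*(-11/40*(-3) + 5))³ = (-2*(33/40 + 5))³ = (-2*233/40)³ = (-233/20)³ = -12649337/8000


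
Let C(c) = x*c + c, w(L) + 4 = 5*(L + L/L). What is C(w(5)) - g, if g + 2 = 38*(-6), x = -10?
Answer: -4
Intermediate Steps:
w(L) = 1 + 5*L (w(L) = -4 + 5*(L + L/L) = -4 + 5*(L + 1) = -4 + 5*(1 + L) = -4 + (5 + 5*L) = 1 + 5*L)
g = -230 (g = -2 + 38*(-6) = -2 - 228 = -230)
C(c) = -9*c (C(c) = -10*c + c = -9*c)
C(w(5)) - g = -9*(1 + 5*5) - 1*(-230) = -9*(1 + 25) + 230 = -9*26 + 230 = -234 + 230 = -4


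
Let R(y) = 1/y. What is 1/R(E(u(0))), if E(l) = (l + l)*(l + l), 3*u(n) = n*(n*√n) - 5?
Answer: 100/9 ≈ 11.111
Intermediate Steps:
u(n) = -5/3 + n^(5/2)/3 (u(n) = (n*(n*√n) - 5)/3 = (n*n^(3/2) - 5)/3 = (n^(5/2) - 5)/3 = (-5 + n^(5/2))/3 = -5/3 + n^(5/2)/3)
E(l) = 4*l² (E(l) = (2*l)*(2*l) = 4*l²)
1/R(E(u(0))) = 1/(1/(4*(-5/3 + 0^(5/2)/3)²)) = 1/(1/(4*(-5/3 + (⅓)*0)²)) = 1/(1/(4*(-5/3 + 0)²)) = 1/(1/(4*(-5/3)²)) = 1/(1/(4*(25/9))) = 1/(1/(100/9)) = 1/(9/100) = 100/9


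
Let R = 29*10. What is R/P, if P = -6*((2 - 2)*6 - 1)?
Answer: 145/3 ≈ 48.333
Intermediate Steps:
P = 6 (P = -6*(0*6 - 1) = -6*(0 - 1) = -6*(-1) = 6)
R = 290
R/P = 290/6 = 290*(1/6) = 145/3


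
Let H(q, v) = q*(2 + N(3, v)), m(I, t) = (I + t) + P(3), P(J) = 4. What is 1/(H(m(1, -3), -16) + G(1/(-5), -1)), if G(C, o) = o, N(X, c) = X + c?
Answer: -1/23 ≈ -0.043478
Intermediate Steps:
m(I, t) = 4 + I + t (m(I, t) = (I + t) + 4 = 4 + I + t)
H(q, v) = q*(5 + v) (H(q, v) = q*(2 + (3 + v)) = q*(5 + v))
1/(H(m(1, -3), -16) + G(1/(-5), -1)) = 1/((4 + 1 - 3)*(5 - 16) - 1) = 1/(2*(-11) - 1) = 1/(-22 - 1) = 1/(-23) = -1/23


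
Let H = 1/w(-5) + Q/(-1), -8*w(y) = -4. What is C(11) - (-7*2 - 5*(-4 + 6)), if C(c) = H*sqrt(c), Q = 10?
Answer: 24 - 8*sqrt(11) ≈ -2.5330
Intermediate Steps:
w(y) = 1/2 (w(y) = -1/8*(-4) = 1/2)
H = -8 (H = 1/(1/2) + 10/(-1) = 1*2 + 10*(-1) = 2 - 10 = -8)
C(c) = -8*sqrt(c)
C(11) - (-7*2 - 5*(-4 + 6)) = -8*sqrt(11) - (-7*2 - 5*(-4 + 6)) = -8*sqrt(11) - (-14 - 5*2) = -8*sqrt(11) - (-14 - 10) = -8*sqrt(11) - 1*(-24) = -8*sqrt(11) + 24 = 24 - 8*sqrt(11)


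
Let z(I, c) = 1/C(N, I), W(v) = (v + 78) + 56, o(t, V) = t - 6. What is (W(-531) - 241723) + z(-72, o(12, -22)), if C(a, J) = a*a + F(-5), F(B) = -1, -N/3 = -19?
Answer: -786405759/3248 ≈ -2.4212e+5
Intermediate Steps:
N = 57 (N = -3*(-19) = 57)
o(t, V) = -6 + t
C(a, J) = -1 + a**2 (C(a, J) = a*a - 1 = a**2 - 1 = -1 + a**2)
W(v) = 134 + v (W(v) = (78 + v) + 56 = 134 + v)
z(I, c) = 1/3248 (z(I, c) = 1/(-1 + 57**2) = 1/(-1 + 3249) = 1/3248)
(W(-531) - 241723) + z(-72, o(12, -22)) = ((134 - 531) - 241723) + 1/3248 = (-397 - 241723) + 1/3248 = -242120 + 1/3248 = -786405759/3248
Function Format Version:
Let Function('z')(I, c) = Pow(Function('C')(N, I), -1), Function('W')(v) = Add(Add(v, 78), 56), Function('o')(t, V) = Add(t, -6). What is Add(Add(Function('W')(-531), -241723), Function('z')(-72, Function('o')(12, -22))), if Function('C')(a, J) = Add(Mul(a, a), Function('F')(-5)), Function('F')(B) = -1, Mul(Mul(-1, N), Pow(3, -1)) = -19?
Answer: Rational(-786405759, 3248) ≈ -2.4212e+5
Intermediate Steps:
N = 57 (N = Mul(-3, -19) = 57)
Function('o')(t, V) = Add(-6, t)
Function('C')(a, J) = Add(-1, Pow(a, 2)) (Function('C')(a, J) = Add(Mul(a, a), -1) = Add(Pow(a, 2), -1) = Add(-1, Pow(a, 2)))
Function('W')(v) = Add(134, v) (Function('W')(v) = Add(Add(78, v), 56) = Add(134, v))
Function('z')(I, c) = Rational(1, 3248) (Function('z')(I, c) = Pow(Add(-1, Pow(57, 2)), -1) = Pow(Add(-1, 3249), -1) = Pow(3248, -1) = Rational(1, 3248))
Add(Add(Function('W')(-531), -241723), Function('z')(-72, Function('o')(12, -22))) = Add(Add(Add(134, -531), -241723), Rational(1, 3248)) = Add(Add(-397, -241723), Rational(1, 3248)) = Add(-242120, Rational(1, 3248)) = Rational(-786405759, 3248)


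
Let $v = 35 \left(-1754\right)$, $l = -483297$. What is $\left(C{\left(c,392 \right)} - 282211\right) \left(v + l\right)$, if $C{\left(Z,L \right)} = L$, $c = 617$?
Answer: $153503145653$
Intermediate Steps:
$v = -61390$
$\left(C{\left(c,392 \right)} - 282211\right) \left(v + l\right) = \left(392 - 282211\right) \left(-61390 - 483297\right) = \left(-281819\right) \left(-544687\right) = 153503145653$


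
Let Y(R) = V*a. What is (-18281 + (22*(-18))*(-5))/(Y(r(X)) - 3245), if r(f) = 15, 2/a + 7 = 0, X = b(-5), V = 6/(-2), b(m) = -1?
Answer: 114107/22709 ≈ 5.0247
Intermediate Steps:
V = -3 (V = 6*(-1/2) = -3)
X = -1
a = -2/7 (a = 2/(-7 + 0) = 2/(-7) = 2*(-1/7) = -2/7 ≈ -0.28571)
Y(R) = 6/7 (Y(R) = -3*(-2/7) = 6/7)
(-18281 + (22*(-18))*(-5))/(Y(r(X)) - 3245) = (-18281 + (22*(-18))*(-5))/(6/7 - 3245) = (-18281 - 396*(-5))/(-22709/7) = (-18281 + 1980)*(-7/22709) = -16301*(-7/22709) = 114107/22709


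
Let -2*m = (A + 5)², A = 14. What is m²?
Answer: 130321/4 ≈ 32580.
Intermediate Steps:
m = -361/2 (m = -(14 + 5)²/2 = -½*19² = -½*361 = -361/2 ≈ -180.50)
m² = (-361/2)² = 130321/4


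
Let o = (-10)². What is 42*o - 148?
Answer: 4052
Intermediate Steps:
o = 100
42*o - 148 = 42*100 - 148 = 4200 - 148 = 4052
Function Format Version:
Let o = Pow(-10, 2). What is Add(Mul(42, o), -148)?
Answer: 4052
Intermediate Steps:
o = 100
Add(Mul(42, o), -148) = Add(Mul(42, 100), -148) = Add(4200, -148) = 4052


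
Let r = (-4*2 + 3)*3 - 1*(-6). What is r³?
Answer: -729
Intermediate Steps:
r = -9 (r = (-8 + 3)*3 + 6 = -5*3 + 6 = -15 + 6 = -9)
r³ = (-9)³ = -729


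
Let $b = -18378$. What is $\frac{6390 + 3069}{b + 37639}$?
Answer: $\frac{9459}{19261} \approx 0.4911$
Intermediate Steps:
$\frac{6390 + 3069}{b + 37639} = \frac{6390 + 3069}{-18378 + 37639} = \frac{9459}{19261}$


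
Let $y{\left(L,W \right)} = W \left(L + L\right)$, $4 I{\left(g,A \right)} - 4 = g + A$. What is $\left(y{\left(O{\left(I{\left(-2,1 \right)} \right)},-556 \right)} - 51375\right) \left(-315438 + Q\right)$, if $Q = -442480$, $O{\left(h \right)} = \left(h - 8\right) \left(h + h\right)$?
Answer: $29772534876$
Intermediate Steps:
$I{\left(g,A \right)} = 1 + \frac{A}{4} + \frac{g}{4}$ ($I{\left(g,A \right)} = 1 + \frac{g + A}{4} = 1 + \frac{A + g}{4} = 1 + \left(\frac{A}{4} + \frac{g}{4}\right) = 1 + \frac{A}{4} + \frac{g}{4}$)
$O{\left(h \right)} = 2 h \left(-8 + h\right)$ ($O{\left(h \right)} = \left(-8 + h\right) 2 h = 2 h \left(-8 + h\right)$)
$y{\left(L,W \right)} = 2 L W$ ($y{\left(L,W \right)} = W 2 L = 2 L W$)
$\left(y{\left(O{\left(I{\left(-2,1 \right)} \right)},-556 \right)} - 51375\right) \left(-315438 + Q\right) = \left(2 \cdot 2 \left(1 + \frac{1}{4} \cdot 1 + \frac{1}{4} \left(-2\right)\right) \left(-8 + \left(1 + \frac{1}{4} \cdot 1 + \frac{1}{4} \left(-2\right)\right)\right) \left(-556\right) - 51375\right) \left(-315438 - 442480\right) = \left(2 \cdot 2 \left(1 + \frac{1}{4} - \frac{1}{2}\right) \left(-8 + \left(1 + \frac{1}{4} - \frac{1}{2}\right)\right) \left(-556\right) - 51375\right) \left(-757918\right) = \left(2 \cdot 2 \cdot \frac{3}{4} \left(-8 + \frac{3}{4}\right) \left(-556\right) - 51375\right) \left(-757918\right) = \left(2 \cdot 2 \cdot \frac{3}{4} \left(- \frac{29}{4}\right) \left(-556\right) - 51375\right) \left(-757918\right) = \left(2 \left(- \frac{87}{8}\right) \left(-556\right) - 51375\right) \left(-757918\right) = \left(12093 - 51375\right) \left(-757918\right) = \left(-39282\right) \left(-757918\right) = 29772534876$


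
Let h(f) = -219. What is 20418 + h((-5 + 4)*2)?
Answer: 20199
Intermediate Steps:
20418 + h((-5 + 4)*2) = 20418 - 219 = 20199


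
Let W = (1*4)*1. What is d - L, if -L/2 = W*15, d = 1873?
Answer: 1993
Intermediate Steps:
W = 4 (W = 4*1 = 4)
L = -120 (L = -8*15 = -2*60 = -120)
d - L = 1873 - 1*(-120) = 1873 + 120 = 1993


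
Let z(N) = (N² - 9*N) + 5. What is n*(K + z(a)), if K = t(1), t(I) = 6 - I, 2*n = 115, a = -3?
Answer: 2645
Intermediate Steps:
n = 115/2 (n = (½)*115 = 115/2 ≈ 57.500)
z(N) = 5 + N² - 9*N
K = 5 (K = 6 - 1*1 = 6 - 1 = 5)
n*(K + z(a)) = 115*(5 + (5 + (-3)² - 9*(-3)))/2 = 115*(5 + (5 + 9 + 27))/2 = 115*(5 + 41)/2 = (115/2)*46 = 2645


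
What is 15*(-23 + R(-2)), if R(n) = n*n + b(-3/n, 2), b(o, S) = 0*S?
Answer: -285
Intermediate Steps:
b(o, S) = 0
R(n) = n² (R(n) = n*n + 0 = n² + 0 = n²)
15*(-23 + R(-2)) = 15*(-23 + (-2)²) = 15*(-23 + 4) = 15*(-19) = -285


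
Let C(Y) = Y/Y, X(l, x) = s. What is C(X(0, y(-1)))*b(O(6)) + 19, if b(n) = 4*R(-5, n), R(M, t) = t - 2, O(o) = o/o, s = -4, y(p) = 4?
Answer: 15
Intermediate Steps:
O(o) = 1
X(l, x) = -4
C(Y) = 1
R(M, t) = -2 + t
b(n) = -8 + 4*n (b(n) = 4*(-2 + n) = -8 + 4*n)
C(X(0, y(-1)))*b(O(6)) + 19 = 1*(-8 + 4*1) + 19 = 1*(-8 + 4) + 19 = 1*(-4) + 19 = -4 + 19 = 15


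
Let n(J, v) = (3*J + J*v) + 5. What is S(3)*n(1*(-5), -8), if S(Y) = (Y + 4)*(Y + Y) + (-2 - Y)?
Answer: 1110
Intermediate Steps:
S(Y) = -2 - Y + 2*Y*(4 + Y) (S(Y) = (4 + Y)*(2*Y) + (-2 - Y) = 2*Y*(4 + Y) + (-2 - Y) = -2 - Y + 2*Y*(4 + Y))
n(J, v) = 5 + 3*J + J*v
S(3)*n(1*(-5), -8) = (-2 + 2*3**2 + 7*3)*(5 + 3*(1*(-5)) + (1*(-5))*(-8)) = (-2 + 2*9 + 21)*(5 + 3*(-5) - 5*(-8)) = (-2 + 18 + 21)*(5 - 15 + 40) = 37*30 = 1110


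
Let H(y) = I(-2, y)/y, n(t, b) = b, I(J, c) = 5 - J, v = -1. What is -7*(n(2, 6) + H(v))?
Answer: 7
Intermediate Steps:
H(y) = 7/y (H(y) = (5 - 1*(-2))/y = (5 + 2)/y = 7/y)
-7*(n(2, 6) + H(v)) = -7*(6 + 7/(-1)) = -7*(6 + 7*(-1)) = -7*(6 - 7) = -7*(-1) = 7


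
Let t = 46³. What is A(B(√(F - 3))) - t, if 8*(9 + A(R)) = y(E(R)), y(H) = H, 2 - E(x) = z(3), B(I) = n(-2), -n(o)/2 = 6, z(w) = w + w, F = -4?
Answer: -194691/2 ≈ -97346.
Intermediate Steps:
z(w) = 2*w
n(o) = -12 (n(o) = -2*6 = -12)
B(I) = -12
E(x) = -4 (E(x) = 2 - 2*3 = 2 - 1*6 = 2 - 6 = -4)
A(R) = -19/2 (A(R) = -9 + (⅛)*(-4) = -9 - ½ = -19/2)
t = 97336
A(B(√(F - 3))) - t = -19/2 - 1*97336 = -19/2 - 97336 = -194691/2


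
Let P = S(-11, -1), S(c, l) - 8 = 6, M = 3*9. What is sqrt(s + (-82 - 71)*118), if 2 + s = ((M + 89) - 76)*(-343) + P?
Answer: I*sqrt(31762) ≈ 178.22*I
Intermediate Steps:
M = 27
S(c, l) = 14 (S(c, l) = 8 + 6 = 14)
P = 14
s = -13708 (s = -2 + (((27 + 89) - 76)*(-343) + 14) = -2 + ((116 - 76)*(-343) + 14) = -2 + (40*(-343) + 14) = -2 + (-13720 + 14) = -2 - 13706 = -13708)
sqrt(s + (-82 - 71)*118) = sqrt(-13708 + (-82 - 71)*118) = sqrt(-13708 - 153*118) = sqrt(-13708 - 18054) = sqrt(-31762) = I*sqrt(31762)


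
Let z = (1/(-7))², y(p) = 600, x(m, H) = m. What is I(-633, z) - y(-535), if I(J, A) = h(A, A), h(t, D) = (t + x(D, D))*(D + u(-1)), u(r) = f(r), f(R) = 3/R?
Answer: -1440892/2401 ≈ -600.12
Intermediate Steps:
u(r) = 3/r
z = 1/49 (z = (-⅐)² = 1/49 ≈ 0.020408)
h(t, D) = (-3 + D)*(D + t) (h(t, D) = (t + D)*(D + 3/(-1)) = (D + t)*(D + 3*(-1)) = (D + t)*(D - 3) = (D + t)*(-3 + D) = (-3 + D)*(D + t))
I(J, A) = -6*A + 2*A² (I(J, A) = A² - 3*A - 3*A + A*A = A² - 3*A - 3*A + A² = -6*A + 2*A²)
I(-633, z) - y(-535) = 2*(1/49)*(-3 + 1/49) - 1*600 = 2*(1/49)*(-146/49) - 600 = -292/2401 - 600 = -1440892/2401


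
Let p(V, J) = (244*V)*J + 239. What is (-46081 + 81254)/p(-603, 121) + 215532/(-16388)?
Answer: -959408766020/72937797101 ≈ -13.154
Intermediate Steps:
p(V, J) = 239 + 244*J*V (p(V, J) = 244*J*V + 239 = 239 + 244*J*V)
(-46081 + 81254)/p(-603, 121) + 215532/(-16388) = (-46081 + 81254)/(239 + 244*121*(-603)) + 215532/(-16388) = 35173/(239 - 17802972) + 215532*(-1/16388) = 35173/(-17802733) - 53883/4097 = 35173*(-1/17802733) - 53883/4097 = -35173/17802733 - 53883/4097 = -959408766020/72937797101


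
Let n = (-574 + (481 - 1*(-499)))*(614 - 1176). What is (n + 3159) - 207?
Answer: -225220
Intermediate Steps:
n = -228172 (n = (-574 + (481 + 499))*(-562) = (-574 + 980)*(-562) = 406*(-562) = -228172)
(n + 3159) - 207 = (-228172 + 3159) - 207 = -225013 - 207 = -225220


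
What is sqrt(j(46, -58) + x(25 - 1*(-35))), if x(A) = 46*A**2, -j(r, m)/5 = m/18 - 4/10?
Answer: sqrt(1490563)/3 ≈ 406.96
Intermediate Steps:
j(r, m) = 2 - 5*m/18 (j(r, m) = -5*(m/18 - 4/10) = -5*(m*(1/18) - 4*1/10) = -5*(m/18 - 2/5) = -5*(-2/5 + m/18) = 2 - 5*m/18)
sqrt(j(46, -58) + x(25 - 1*(-35))) = sqrt((2 - 5/18*(-58)) + 46*(25 - 1*(-35))**2) = sqrt((2 + 145/9) + 46*(25 + 35)**2) = sqrt(163/9 + 46*60**2) = sqrt(163/9 + 46*3600) = sqrt(163/9 + 165600) = sqrt(1490563/9) = sqrt(1490563)/3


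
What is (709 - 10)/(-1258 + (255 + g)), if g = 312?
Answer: -699/691 ≈ -1.0116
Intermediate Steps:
(709 - 10)/(-1258 + (255 + g)) = (709 - 10)/(-1258 + (255 + 312)) = 699/(-1258 + 567) = 699/(-691) = 699*(-1/691) = -699/691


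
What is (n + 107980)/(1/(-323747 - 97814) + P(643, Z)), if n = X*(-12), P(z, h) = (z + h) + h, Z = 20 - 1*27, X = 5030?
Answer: 5018683705/66290467 ≈ 75.708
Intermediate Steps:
Z = -7 (Z = 20 - 27 = -7)
P(z, h) = z + 2*h (P(z, h) = (h + z) + h = z + 2*h)
n = -60360 (n = 5030*(-12) = -60360)
(n + 107980)/(1/(-323747 - 97814) + P(643, Z)) = (-60360 + 107980)/(1/(-323747 - 97814) + (643 + 2*(-7))) = 47620/(1/(-421561) + (643 - 14)) = 47620/(-1/421561 + 629) = 47620/(265161868/421561) = 47620*(421561/265161868) = 5018683705/66290467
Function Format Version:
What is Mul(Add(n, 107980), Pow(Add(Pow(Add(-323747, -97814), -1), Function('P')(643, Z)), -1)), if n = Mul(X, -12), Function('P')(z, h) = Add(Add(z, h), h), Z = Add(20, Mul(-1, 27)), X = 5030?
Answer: Rational(5018683705, 66290467) ≈ 75.708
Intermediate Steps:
Z = -7 (Z = Add(20, -27) = -7)
Function('P')(z, h) = Add(z, Mul(2, h)) (Function('P')(z, h) = Add(Add(h, z), h) = Add(z, Mul(2, h)))
n = -60360 (n = Mul(5030, -12) = -60360)
Mul(Add(n, 107980), Pow(Add(Pow(Add(-323747, -97814), -1), Function('P')(643, Z)), -1)) = Mul(Add(-60360, 107980), Pow(Add(Pow(Add(-323747, -97814), -1), Add(643, Mul(2, -7))), -1)) = Mul(47620, Pow(Add(Pow(-421561, -1), Add(643, -14)), -1)) = Mul(47620, Pow(Add(Rational(-1, 421561), 629), -1)) = Mul(47620, Pow(Rational(265161868, 421561), -1)) = Mul(47620, Rational(421561, 265161868)) = Rational(5018683705, 66290467)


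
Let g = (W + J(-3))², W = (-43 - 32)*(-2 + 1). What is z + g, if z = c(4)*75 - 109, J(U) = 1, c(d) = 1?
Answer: 5742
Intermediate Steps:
W = 75 (W = -75*(-1) = 75)
z = -34 (z = 1*75 - 109 = 75 - 109 = -34)
g = 5776 (g = (75 + 1)² = 76² = 5776)
z + g = -34 + 5776 = 5742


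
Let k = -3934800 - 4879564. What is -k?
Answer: 8814364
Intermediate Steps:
k = -8814364
-k = -1*(-8814364) = 8814364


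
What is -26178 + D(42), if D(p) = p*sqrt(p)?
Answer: -26178 + 42*sqrt(42) ≈ -25906.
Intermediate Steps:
D(p) = p**(3/2)
-26178 + D(42) = -26178 + 42**(3/2) = -26178 + 42*sqrt(42)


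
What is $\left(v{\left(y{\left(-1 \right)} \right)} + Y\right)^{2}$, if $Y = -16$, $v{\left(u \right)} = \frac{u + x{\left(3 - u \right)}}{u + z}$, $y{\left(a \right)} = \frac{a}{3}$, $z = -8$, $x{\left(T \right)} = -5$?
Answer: $\frac{147456}{625} \approx 235.93$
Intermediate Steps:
$y{\left(a \right)} = \frac{a}{3}$ ($y{\left(a \right)} = a \frac{1}{3} = \frac{a}{3}$)
$v{\left(u \right)} = \frac{-5 + u}{-8 + u}$ ($v{\left(u \right)} = \frac{u - 5}{u - 8} = \frac{-5 + u}{-8 + u}$)
$\left(v{\left(y{\left(-1 \right)} \right)} + Y\right)^{2} = \left(\frac{-5 + \frac{1}{3} \left(-1\right)}{-8 + \frac{1}{3} \left(-1\right)} - 16\right)^{2} = \left(\frac{-5 - \frac{1}{3}}{-8 - \frac{1}{3}} - 16\right)^{2} = \left(\frac{1}{- \frac{25}{3}} \left(- \frac{16}{3}\right) - 16\right)^{2} = \left(\left(- \frac{3}{25}\right) \left(- \frac{16}{3}\right) - 16\right)^{2} = \left(\frac{16}{25} - 16\right)^{2} = \left(- \frac{384}{25}\right)^{2} = \frac{147456}{625}$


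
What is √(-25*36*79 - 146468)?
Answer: 4*I*√13598 ≈ 466.44*I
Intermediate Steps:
√(-25*36*79 - 146468) = √(-900*79 - 146468) = √(-71100 - 146468) = √(-217568) = 4*I*√13598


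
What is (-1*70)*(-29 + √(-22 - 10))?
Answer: 2030 - 280*I*√2 ≈ 2030.0 - 395.98*I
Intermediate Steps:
(-1*70)*(-29 + √(-22 - 10)) = -70*(-29 + √(-32)) = -70*(-29 + 4*I*√2) = 2030 - 280*I*√2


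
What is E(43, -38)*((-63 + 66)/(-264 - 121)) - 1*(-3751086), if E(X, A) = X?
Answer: 1444167981/385 ≈ 3.7511e+6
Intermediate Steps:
E(43, -38)*((-63 + 66)/(-264 - 121)) - 1*(-3751086) = 43*((-63 + 66)/(-264 - 121)) - 1*(-3751086) = 43*(3/(-385)) + 3751086 = 43*(3*(-1/385)) + 3751086 = 43*(-3/385) + 3751086 = -129/385 + 3751086 = 1444167981/385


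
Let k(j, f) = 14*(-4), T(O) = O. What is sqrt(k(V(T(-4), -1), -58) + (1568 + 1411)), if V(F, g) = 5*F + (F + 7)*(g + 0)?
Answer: sqrt(2923) ≈ 54.065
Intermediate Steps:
V(F, g) = 5*F + g*(7 + F) (V(F, g) = 5*F + (7 + F)*g = 5*F + g*(7 + F))
k(j, f) = -56
sqrt(k(V(T(-4), -1), -58) + (1568 + 1411)) = sqrt(-56 + (1568 + 1411)) = sqrt(-56 + 2979) = sqrt(2923)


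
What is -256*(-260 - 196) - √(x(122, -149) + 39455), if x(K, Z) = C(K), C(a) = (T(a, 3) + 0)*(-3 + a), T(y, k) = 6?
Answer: 116736 - √40169 ≈ 1.1654e+5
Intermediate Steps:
C(a) = -18 + 6*a (C(a) = (6 + 0)*(-3 + a) = 6*(-3 + a) = -18 + 6*a)
x(K, Z) = -18 + 6*K
-256*(-260 - 196) - √(x(122, -149) + 39455) = -256*(-260 - 196) - √((-18 + 6*122) + 39455) = -256*(-456) - √((-18 + 732) + 39455) = 116736 - √(714 + 39455) = 116736 - √40169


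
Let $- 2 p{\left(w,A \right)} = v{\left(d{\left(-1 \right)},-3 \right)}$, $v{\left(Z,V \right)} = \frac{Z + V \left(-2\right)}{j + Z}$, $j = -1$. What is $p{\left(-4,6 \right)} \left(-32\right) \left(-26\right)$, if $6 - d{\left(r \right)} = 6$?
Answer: $2496$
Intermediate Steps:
$d{\left(r \right)} = 0$ ($d{\left(r \right)} = 6 - 6 = 0$)
$v{\left(Z,V \right)} = \frac{Z - 2 V}{-1 + Z}$ ($v{\left(Z,V \right)} = \frac{Z + V \left(-2\right)}{-1 + Z} = \frac{Z - 2 V}{-1 + Z}$)
$p{\left(w,A \right)} = 3$ ($p{\left(w,A \right)} = - \frac{\frac{1}{-1 + 0} \left(0 - -6\right)}{2} = - \frac{\frac{1}{-1} \left(0 + 6\right)}{2} = - \frac{\left(-1\right) 6}{2} = \left(- \frac{1}{2}\right) \left(-6\right) = 3$)
$p{\left(-4,6 \right)} \left(-32\right) \left(-26\right) = 3 \left(-32\right) \left(-26\right) = \left(-96\right) \left(-26\right) = 2496$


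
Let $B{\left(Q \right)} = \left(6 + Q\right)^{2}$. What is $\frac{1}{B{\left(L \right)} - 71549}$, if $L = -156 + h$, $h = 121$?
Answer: $- \frac{1}{70708} \approx -1.4143 \cdot 10^{-5}$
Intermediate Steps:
$L = -35$ ($L = -156 + 121 = -35$)
$\frac{1}{B{\left(L \right)} - 71549} = \frac{1}{\left(6 - 35\right)^{2} - 71549} = \frac{1}{\left(-29\right)^{2} - 71549} = \frac{1}{841 - 71549} = \frac{1}{-70708} = - \frac{1}{70708}$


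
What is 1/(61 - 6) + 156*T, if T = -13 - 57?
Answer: -600599/55 ≈ -10920.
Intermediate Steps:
T = -70
1/(61 - 6) + 156*T = 1/(61 - 6) + 156*(-70) = 1/55 - 10920 = -600599/55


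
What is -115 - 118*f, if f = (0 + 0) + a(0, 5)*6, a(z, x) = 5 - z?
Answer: -3655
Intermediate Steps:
f = 30 (f = (0 + 0) + (5 - 1*0)*6 = 0 + (5 + 0)*6 = 0 + 5*6 = 0 + 30 = 30)
-115 - 118*f = -115 - 118*30 = -115 - 3540 = -3655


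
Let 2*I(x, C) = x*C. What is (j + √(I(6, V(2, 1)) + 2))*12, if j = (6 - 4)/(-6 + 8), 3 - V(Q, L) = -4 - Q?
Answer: 12 + 12*√29 ≈ 76.622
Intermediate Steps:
V(Q, L) = 7 + Q (V(Q, L) = 3 - (-4 - Q) = 3 + (4 + Q) = 7 + Q)
j = 1 (j = 2/2 = 2*(½) = 1)
I(x, C) = C*x/2 (I(x, C) = (x*C)/2 = (C*x)/2 = C*x/2)
(j + √(I(6, V(2, 1)) + 2))*12 = (1 + √((½)*(7 + 2)*6 + 2))*12 = (1 + √((½)*9*6 + 2))*12 = (1 + √(27 + 2))*12 = (1 + √29)*12 = 12 + 12*√29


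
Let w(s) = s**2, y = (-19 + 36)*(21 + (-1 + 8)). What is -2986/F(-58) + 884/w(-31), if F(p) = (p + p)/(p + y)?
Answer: 299893193/27869 ≈ 10761.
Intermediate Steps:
y = 476 (y = 17*(21 + 7) = 17*28 = 476)
F(p) = 2*p/(476 + p) (F(p) = (p + p)/(p + 476) = (2*p)/(476 + p) = 2*p/(476 + p))
-2986/F(-58) + 884/w(-31) = -2986/(2*(-58)/(476 - 58)) + 884/((-31)**2) = -2986/(2*(-58)/418) + 884/961 = -2986/(2*(-58)*(1/418)) + 884*(1/961) = -2986/(-58/209) + 884/961 = -2986*(-209/58) + 884/961 = 312037/29 + 884/961 = 299893193/27869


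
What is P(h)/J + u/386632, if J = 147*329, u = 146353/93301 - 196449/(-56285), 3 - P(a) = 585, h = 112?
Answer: -196732467018457023/16365856818114336260 ≈ -0.012021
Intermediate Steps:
P(a) = -582 (P(a) = 3 - 1*585 = 3 - 585 = -582)
u = 26566366754/5251446785 (u = 146353*(1/93301) - 196449*(-1/56285) = 146353/93301 + 196449/56285 = 26566366754/5251446785 ≈ 5.0589)
J = 48363
P(h)/J + u/386632 = -582/48363 + (26566366754/5251446785)/386632 = -582*1/48363 + (26566366754/5251446785)*(1/386632) = -194/16121 + 13283183377/1015188686689060 = -196732467018457023/16365856818114336260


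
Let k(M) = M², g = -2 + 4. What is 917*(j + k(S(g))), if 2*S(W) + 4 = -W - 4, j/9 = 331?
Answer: 2754668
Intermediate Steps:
j = 2979 (j = 9*331 = 2979)
g = 2
S(W) = -4 - W/2 (S(W) = -2 + (-W - 4)/2 = -2 + (-4 - W)/2 = -2 + (-2 - W/2) = -4 - W/2)
917*(j + k(S(g))) = 917*(2979 + (-4 - ½*2)²) = 917*(2979 + (-4 - 1)²) = 917*(2979 + (-5)²) = 917*(2979 + 25) = 917*3004 = 2754668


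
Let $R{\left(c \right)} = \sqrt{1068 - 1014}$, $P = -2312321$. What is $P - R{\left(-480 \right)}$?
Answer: $-2312321 - 3 \sqrt{6} \approx -2.3123 \cdot 10^{6}$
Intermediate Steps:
$R{\left(c \right)} = 3 \sqrt{6}$ ($R{\left(c \right)} = \sqrt{54} = 3 \sqrt{6}$)
$P - R{\left(-480 \right)} = -2312321 - 3 \sqrt{6}$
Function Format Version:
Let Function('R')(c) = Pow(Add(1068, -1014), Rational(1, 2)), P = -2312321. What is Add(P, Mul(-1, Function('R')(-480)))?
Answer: Add(-2312321, Mul(-3, Pow(6, Rational(1, 2)))) ≈ -2.3123e+6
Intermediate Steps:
Function('R')(c) = Mul(3, Pow(6, Rational(1, 2))) (Function('R')(c) = Pow(54, Rational(1, 2)) = Mul(3, Pow(6, Rational(1, 2))))
Add(P, Mul(-1, Function('R')(-480))) = Add(-2312321, Mul(-1, Mul(3, Pow(6, Rational(1, 2))))) = Add(-2312321, Mul(-3, Pow(6, Rational(1, 2))))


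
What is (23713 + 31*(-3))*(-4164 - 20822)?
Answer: -590169320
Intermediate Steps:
(23713 + 31*(-3))*(-4164 - 20822) = (23713 - 93)*(-24986) = 23620*(-24986) = -590169320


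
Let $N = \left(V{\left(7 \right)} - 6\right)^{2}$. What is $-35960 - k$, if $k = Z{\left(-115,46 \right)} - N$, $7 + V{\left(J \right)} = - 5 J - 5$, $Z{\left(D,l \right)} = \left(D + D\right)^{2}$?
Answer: $-86051$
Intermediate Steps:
$Z{\left(D,l \right)} = 4 D^{2}$ ($Z{\left(D,l \right)} = \left(2 D\right)^{2} = 4 D^{2}$)
$V{\left(J \right)} = -12 - 5 J$ ($V{\left(J \right)} = -7 - \left(5 + 5 J\right) = -12 - 5 J$)
$N = 2809$ ($N = \left(\left(-12 - 35\right) - 6\right)^{2} = \left(-47 - 6\right)^{2} = \left(-53\right)^{2} = 2809$)
$k = 50091$ ($k = 4 \left(-115\right)^{2} - 2809 = 4 \cdot 13225 - 2809 = 52900 - 2809 = 50091$)
$-35960 - k = -35960 - 50091 = -86051$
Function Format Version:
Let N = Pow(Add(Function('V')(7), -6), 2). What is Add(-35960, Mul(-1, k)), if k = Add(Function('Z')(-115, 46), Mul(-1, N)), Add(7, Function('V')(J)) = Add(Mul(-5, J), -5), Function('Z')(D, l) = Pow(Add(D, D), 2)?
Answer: -86051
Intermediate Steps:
Function('Z')(D, l) = Mul(4, Pow(D, 2)) (Function('Z')(D, l) = Pow(Mul(2, D), 2) = Mul(4, Pow(D, 2)))
Function('V')(J) = Add(-12, Mul(-5, J)) (Function('V')(J) = Add(-7, Add(Mul(-5, J), -5)) = Add(-7, Add(-5, Mul(-5, J))) = Add(-12, Mul(-5, J)))
N = 2809 (N = Pow(Add(Add(-12, Mul(-5, 7)), -6), 2) = Pow(Add(Add(-12, -35), -6), 2) = Pow(Add(-47, -6), 2) = Pow(-53, 2) = 2809)
k = 50091 (k = Add(Mul(4, Pow(-115, 2)), Mul(-1, 2809)) = Add(Mul(4, 13225), -2809) = Add(52900, -2809) = 50091)
Add(-35960, Mul(-1, k)) = Add(-35960, Mul(-1, 50091)) = Add(-35960, -50091) = -86051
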